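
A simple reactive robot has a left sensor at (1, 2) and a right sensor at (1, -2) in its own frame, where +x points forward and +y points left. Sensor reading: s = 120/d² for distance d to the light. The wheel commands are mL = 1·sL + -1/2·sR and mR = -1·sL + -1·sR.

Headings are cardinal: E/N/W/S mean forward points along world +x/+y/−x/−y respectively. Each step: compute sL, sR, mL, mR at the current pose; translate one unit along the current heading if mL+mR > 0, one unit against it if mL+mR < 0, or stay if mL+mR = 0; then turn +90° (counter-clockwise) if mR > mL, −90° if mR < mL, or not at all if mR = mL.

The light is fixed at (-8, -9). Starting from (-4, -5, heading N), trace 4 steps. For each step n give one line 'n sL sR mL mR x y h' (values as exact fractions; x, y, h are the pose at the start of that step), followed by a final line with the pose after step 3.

0 120/29 120/61 5580/1769 -10800/1769 -4 -5 N
1 12/5 60/13 6/65 -456/65 -4 -6 E
2 120/29 24 -228/29 -816/29 -5 -6 S
3 15 3 27/2 -18 -5 -5 W
final -4 -5 N

n=0: pose=(-4,-5,N); sL=120/29, sR=120/61; mL=5580/1769, mR=-10800/1769; mL+mR=-180/61 → advance -1; mR−mL=-16380/1769 → turn -1·90°
n=1: pose=(-4,-6,E); sL=12/5, sR=60/13; mL=6/65, mR=-456/65; mL+mR=-90/13 → advance -1; mR−mL=-462/65 → turn -1·90°
n=2: pose=(-5,-6,S); sL=120/29, sR=24; mL=-228/29, mR=-816/29; mL+mR=-36 → advance -1; mR−mL=-588/29 → turn -1·90°
n=3: pose=(-5,-5,W); sL=15, sR=3; mL=27/2, mR=-18; mL+mR=-9/2 → advance -1; mR−mL=-63/2 → turn -1·90°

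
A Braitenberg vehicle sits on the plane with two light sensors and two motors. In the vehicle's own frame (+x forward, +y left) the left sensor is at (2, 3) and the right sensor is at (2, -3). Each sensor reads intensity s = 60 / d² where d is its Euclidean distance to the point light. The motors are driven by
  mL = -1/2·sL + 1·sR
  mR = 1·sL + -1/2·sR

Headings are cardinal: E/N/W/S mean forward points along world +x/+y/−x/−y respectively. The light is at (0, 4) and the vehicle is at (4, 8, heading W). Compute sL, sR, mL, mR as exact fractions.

12 60/53 -258/53 606/53

left sensor world pos  = (2, 5); dL² = 5
right sensor world pos = (2, 11); dR² = 53
sL = 60/5 = 12
sR = 60/53 = 60/53
mL = -1/2·sL + 1·sR = -258/53
mR = 1·sL + -1/2·sR = 606/53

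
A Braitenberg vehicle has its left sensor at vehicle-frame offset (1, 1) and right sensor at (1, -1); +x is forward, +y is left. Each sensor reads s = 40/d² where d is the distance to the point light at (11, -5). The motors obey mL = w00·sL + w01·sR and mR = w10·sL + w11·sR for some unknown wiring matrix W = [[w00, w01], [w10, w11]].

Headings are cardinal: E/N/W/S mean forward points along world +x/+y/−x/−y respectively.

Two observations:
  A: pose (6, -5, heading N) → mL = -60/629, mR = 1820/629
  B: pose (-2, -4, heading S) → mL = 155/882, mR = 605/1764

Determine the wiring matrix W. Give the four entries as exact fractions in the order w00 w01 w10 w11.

1 -1/2 1/2 1

obs A: pose=(6,-5,N) → sL=40/37, sR=40/17, mL=-60/629, mR=1820/629
obs B: pose=(-2,-4,S) → sL=5/18, sR=10/49, mL=155/882, mR=605/1764
sensor matrix S = [[40/37, 40/17], [5/18, 10/49]]; det S = -120100/277389
solve [mL_A; mL_B] = S·[w00; w01] and [mR_A; mR_B] = S·[w10; w11]:
  w00 = 1, w01 = -1/2, w10 = 1/2, w11 = 1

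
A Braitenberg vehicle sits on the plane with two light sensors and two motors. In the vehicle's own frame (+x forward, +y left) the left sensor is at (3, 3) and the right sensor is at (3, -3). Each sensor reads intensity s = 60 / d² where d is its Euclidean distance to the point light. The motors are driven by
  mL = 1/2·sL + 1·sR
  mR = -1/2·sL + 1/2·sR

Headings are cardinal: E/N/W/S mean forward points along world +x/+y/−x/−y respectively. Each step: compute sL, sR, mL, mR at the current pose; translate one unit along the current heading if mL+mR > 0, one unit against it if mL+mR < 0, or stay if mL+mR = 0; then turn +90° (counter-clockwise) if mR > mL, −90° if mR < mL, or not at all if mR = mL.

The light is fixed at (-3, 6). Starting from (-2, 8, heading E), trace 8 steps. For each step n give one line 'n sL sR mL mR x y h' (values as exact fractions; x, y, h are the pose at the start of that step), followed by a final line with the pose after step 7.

n=0: pose=(-2,8,E); sL=60/41, sR=60/17; mL=2970/697, mR=720/697; mL+mR=90/17 → advance +1; mR−mL=-2250/697 → turn -1·90°
n=1: pose=(-1,8,S); sL=30/13, sR=30; mL=405/13, mR=180/13; mL+mR=45 → advance +1; mR−mL=-225/13 → turn -1·90°
n=2: pose=(-1,7,W); sL=12, sR=60/17; mL=162/17, mR=-72/17; mL+mR=90/17 → advance +1; mR−mL=-234/17 → turn -1·90°
n=3: pose=(-2,7,N); sL=3, sR=15/8; mL=27/8, mR=-9/16; mL+mR=45/16 → advance +1; mR−mL=-63/16 → turn -1·90°
n=4: pose=(-2,8,E); sL=60/41, sR=60/17; mL=2970/697, mR=720/697; mL+mR=90/17 → advance +1; mR−mL=-2250/697 → turn -1·90°
n=5: pose=(-1,8,S); sL=30/13, sR=30; mL=405/13, mR=180/13; mL+mR=45 → advance +1; mR−mL=-225/13 → turn -1·90°
n=6: pose=(-1,7,W); sL=12, sR=60/17; mL=162/17, mR=-72/17; mL+mR=90/17 → advance +1; mR−mL=-234/17 → turn -1·90°
n=7: pose=(-2,7,N); sL=3, sR=15/8; mL=27/8, mR=-9/16; mL+mR=45/16 → advance +1; mR−mL=-63/16 → turn -1·90°

0 60/41 60/17 2970/697 720/697 -2 8 E
1 30/13 30 405/13 180/13 -1 8 S
2 12 60/17 162/17 -72/17 -1 7 W
3 3 15/8 27/8 -9/16 -2 7 N
4 60/41 60/17 2970/697 720/697 -2 8 E
5 30/13 30 405/13 180/13 -1 8 S
6 12 60/17 162/17 -72/17 -1 7 W
7 3 15/8 27/8 -9/16 -2 7 N
final -2 8 E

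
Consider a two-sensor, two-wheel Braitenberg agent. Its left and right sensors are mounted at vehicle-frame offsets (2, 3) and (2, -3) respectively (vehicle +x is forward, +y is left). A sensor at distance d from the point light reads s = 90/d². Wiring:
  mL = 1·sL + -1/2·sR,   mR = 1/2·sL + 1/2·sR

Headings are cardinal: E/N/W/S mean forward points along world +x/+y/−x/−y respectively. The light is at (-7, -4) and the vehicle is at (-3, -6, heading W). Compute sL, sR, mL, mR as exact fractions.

left sensor world pos  = (-5, -9); dL² = 29
right sensor world pos = (-5, -3); dR² = 5
sL = 90/29 = 90/29
sR = 90/5 = 18
mL = 1·sL + -1/2·sR = -171/29
mR = 1/2·sL + 1/2·sR = 306/29

90/29 18 -171/29 306/29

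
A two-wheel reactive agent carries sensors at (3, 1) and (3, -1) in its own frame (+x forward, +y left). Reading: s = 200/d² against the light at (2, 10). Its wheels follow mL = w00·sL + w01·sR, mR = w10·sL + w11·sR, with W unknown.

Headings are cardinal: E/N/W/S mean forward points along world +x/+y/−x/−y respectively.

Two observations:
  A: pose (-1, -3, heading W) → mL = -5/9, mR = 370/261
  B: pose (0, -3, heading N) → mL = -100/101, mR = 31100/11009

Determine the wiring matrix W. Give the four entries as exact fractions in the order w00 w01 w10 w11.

0 -1/2 1 1/2

obs A: pose=(-1,-3,W) → sL=25/29, sR=10/9, mL=-5/9, mR=370/261
obs B: pose=(0,-3,N) → sL=200/109, sR=200/101, mL=-100/101, mR=31100/11009
sensor matrix S = [[25/29, 10/9], [200/109, 200/101]]; det S = -953000/2873349
solve [mL_A; mL_B] = S·[w00; w01] and [mR_A; mR_B] = S·[w10; w11]:
  w00 = 0, w01 = -1/2, w10 = 1, w11 = 1/2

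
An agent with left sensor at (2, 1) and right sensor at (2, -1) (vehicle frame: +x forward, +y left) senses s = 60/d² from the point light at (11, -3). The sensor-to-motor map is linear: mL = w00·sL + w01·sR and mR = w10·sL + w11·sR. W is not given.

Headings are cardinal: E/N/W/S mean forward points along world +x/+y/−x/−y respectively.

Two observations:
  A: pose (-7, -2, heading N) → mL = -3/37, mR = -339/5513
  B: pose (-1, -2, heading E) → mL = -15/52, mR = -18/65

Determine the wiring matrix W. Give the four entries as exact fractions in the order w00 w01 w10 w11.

-1/2 0 -1 1/2

obs A: pose=(-7,-2,N) → sL=6/37, sR=30/149, mL=-3/37, mR=-339/5513
obs B: pose=(-1,-2,E) → sL=15/26, sR=3/5, mL=-15/52, mR=-18/65
sensor matrix S = [[6/37, 30/149], [15/26, 3/5]]; det S = -6759/358345
solve [mL_A; mL_B] = S·[w00; w01] and [mR_A; mR_B] = S·[w10; w11]:
  w00 = -1/2, w01 = 0, w10 = -1, w11 = 1/2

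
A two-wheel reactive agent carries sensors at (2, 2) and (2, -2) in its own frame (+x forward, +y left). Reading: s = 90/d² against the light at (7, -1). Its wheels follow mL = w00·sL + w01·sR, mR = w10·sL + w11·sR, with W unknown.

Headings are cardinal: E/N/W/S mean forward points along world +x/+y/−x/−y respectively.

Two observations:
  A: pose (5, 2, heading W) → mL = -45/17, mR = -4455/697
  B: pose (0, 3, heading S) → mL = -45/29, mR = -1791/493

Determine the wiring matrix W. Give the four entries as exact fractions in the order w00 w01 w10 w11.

-1/2 0 -1 -1/2

obs A: pose=(5,2,W) → sL=90/17, sR=90/41, mL=-45/17, mR=-4455/697
obs B: pose=(0,3,S) → sL=90/29, sR=18/17, mL=-45/29, mR=-1791/493
sensor matrix S = [[90/17, 90/41], [90/29, 18/17]]; det S = -414720/343621
solve [mL_A; mL_B] = S·[w00; w01] and [mR_A; mR_B] = S·[w10; w11]:
  w00 = -1/2, w01 = 0, w10 = -1, w11 = -1/2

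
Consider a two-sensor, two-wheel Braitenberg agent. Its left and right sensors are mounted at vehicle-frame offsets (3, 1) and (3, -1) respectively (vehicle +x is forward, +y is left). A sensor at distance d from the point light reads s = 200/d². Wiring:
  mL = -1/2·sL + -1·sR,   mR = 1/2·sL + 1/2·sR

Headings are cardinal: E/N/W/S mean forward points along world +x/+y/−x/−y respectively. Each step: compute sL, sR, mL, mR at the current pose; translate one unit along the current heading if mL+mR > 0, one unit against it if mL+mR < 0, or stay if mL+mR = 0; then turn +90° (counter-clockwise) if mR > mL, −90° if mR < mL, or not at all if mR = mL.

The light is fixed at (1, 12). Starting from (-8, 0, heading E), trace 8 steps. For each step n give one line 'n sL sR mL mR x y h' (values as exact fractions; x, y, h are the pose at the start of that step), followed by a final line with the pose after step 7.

n=0: pose=(-8,0,E); sL=200/157, sR=40/41; mL=-10380/6437, mR=7240/6437; mL+mR=-20/41 → advance -1; mR−mL=17620/6437 → turn +1·90°
n=1: pose=(-9,0,N); sL=100/101, sR=100/81; mL=-14150/8181, mR=9100/8181; mL+mR=-50/81 → advance -1; mR−mL=7750/2727 → turn +1·90°
n=2: pose=(-9,-1,W); sL=40/73, sR=200/313; mL=-20860/22849, mR=13560/22849; mL+mR=-100/313 → advance -1; mR−mL=34420/22849 → turn +1·90°
n=3: pose=(-8,-1,S); sL=5/8, sR=50/89; mL=-1245/1424, mR=845/1424; mL+mR=-25/89 → advance -1; mR−mL=1045/712 → turn +1·90°
n=4: pose=(-8,0,E); sL=200/157, sR=40/41; mL=-10380/6437, mR=7240/6437; mL+mR=-20/41 → advance -1; mR−mL=17620/6437 → turn +1·90°
n=5: pose=(-9,0,N); sL=100/101, sR=100/81; mL=-14150/8181, mR=9100/8181; mL+mR=-50/81 → advance -1; mR−mL=7750/2727 → turn +1·90°
n=6: pose=(-9,-1,W); sL=40/73, sR=200/313; mL=-20860/22849, mR=13560/22849; mL+mR=-100/313 → advance -1; mR−mL=34420/22849 → turn +1·90°
n=7: pose=(-8,-1,S); sL=5/8, sR=50/89; mL=-1245/1424, mR=845/1424; mL+mR=-25/89 → advance -1; mR−mL=1045/712 → turn +1·90°

0 200/157 40/41 -10380/6437 7240/6437 -8 0 E
1 100/101 100/81 -14150/8181 9100/8181 -9 0 N
2 40/73 200/313 -20860/22849 13560/22849 -9 -1 W
3 5/8 50/89 -1245/1424 845/1424 -8 -1 S
4 200/157 40/41 -10380/6437 7240/6437 -8 0 E
5 100/101 100/81 -14150/8181 9100/8181 -9 0 N
6 40/73 200/313 -20860/22849 13560/22849 -9 -1 W
7 5/8 50/89 -1245/1424 845/1424 -8 -1 S
final -8 0 E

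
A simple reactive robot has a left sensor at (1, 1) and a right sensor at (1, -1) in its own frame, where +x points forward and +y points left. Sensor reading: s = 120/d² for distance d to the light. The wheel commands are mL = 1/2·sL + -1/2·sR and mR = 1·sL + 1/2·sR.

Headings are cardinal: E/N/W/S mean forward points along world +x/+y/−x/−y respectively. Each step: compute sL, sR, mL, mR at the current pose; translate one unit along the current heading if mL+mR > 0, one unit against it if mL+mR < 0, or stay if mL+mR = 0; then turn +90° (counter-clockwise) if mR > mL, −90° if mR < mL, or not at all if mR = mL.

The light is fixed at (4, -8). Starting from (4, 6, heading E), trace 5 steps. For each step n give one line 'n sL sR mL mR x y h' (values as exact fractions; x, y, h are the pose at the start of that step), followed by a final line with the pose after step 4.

0 60/113 12/17 -168/1921 1698/1921 4 6 E
1 8/15 120/229 16/3435 2732/3435 5 6 N
2 30/49 15/32 225/3136 2655/3136 5 7 W
3 120/197 120/197 0 180/197 4 7 S
4 60/113 12/17 -168/1921 1698/1921 4 6 E
final 5 6 N

n=0: pose=(4,6,E); sL=60/113, sR=12/17; mL=-168/1921, mR=1698/1921; mL+mR=90/113 → advance +1; mR−mL=1866/1921 → turn +1·90°
n=1: pose=(5,6,N); sL=8/15, sR=120/229; mL=16/3435, mR=2732/3435; mL+mR=4/5 → advance +1; mR−mL=2716/3435 → turn +1·90°
n=2: pose=(5,7,W); sL=30/49, sR=15/32; mL=225/3136, mR=2655/3136; mL+mR=45/49 → advance +1; mR−mL=1215/1568 → turn +1·90°
n=3: pose=(4,7,S); sL=120/197, sR=120/197; mL=0, mR=180/197; mL+mR=180/197 → advance +1; mR−mL=180/197 → turn +1·90°
n=4: pose=(4,6,E); sL=60/113, sR=12/17; mL=-168/1921, mR=1698/1921; mL+mR=90/113 → advance +1; mR−mL=1866/1921 → turn +1·90°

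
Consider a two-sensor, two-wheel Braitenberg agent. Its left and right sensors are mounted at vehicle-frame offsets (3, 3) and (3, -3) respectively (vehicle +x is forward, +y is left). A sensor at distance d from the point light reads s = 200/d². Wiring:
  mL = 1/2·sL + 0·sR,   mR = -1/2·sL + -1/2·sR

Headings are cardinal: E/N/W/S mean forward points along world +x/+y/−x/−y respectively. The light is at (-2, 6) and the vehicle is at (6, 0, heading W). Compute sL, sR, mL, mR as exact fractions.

100/53 100/17 50/53 -3500/901

left sensor world pos  = (3, -3); dL² = 106
right sensor world pos = (3, 3); dR² = 34
sL = 200/106 = 100/53
sR = 200/34 = 100/17
mL = 1/2·sL + 0·sR = 50/53
mR = -1/2·sL + -1/2·sR = -3500/901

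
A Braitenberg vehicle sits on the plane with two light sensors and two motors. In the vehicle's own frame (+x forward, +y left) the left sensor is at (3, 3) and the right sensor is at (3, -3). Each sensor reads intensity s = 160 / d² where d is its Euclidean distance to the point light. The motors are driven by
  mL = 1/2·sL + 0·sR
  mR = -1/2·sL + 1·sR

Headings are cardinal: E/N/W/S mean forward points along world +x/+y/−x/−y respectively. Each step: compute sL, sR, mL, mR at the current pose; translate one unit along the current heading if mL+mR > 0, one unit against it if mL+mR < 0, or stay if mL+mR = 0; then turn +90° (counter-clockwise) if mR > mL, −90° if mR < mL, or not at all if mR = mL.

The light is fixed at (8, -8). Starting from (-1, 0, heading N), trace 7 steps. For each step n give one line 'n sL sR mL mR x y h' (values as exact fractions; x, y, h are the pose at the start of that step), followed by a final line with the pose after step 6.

n=0: pose=(-1,0,N); sL=32/53, sR=160/157; mL=16/53, mR=5968/8321; mL+mR=160/157 → advance +1; mR−mL=3456/8321 → turn +1·90°
n=1: pose=(-1,1,W); sL=8/9, sR=5/9; mL=4/9, mR=1/9; mL+mR=5/9 → advance +1; mR−mL=-1/3 → turn -1·90°
n=2: pose=(-2,1,N); sL=160/313, sR=160/193; mL=80/313, mR=34640/60409; mL+mR=160/193 → advance +1; mR−mL=19200/60409 → turn +1·90°
n=3: pose=(-2,2,W); sL=80/109, sR=80/169; mL=40/109, mR=1960/18421; mL+mR=80/169 → advance +1; mR−mL=-4800/18421 → turn -1·90°
n=4: pose=(-3,2,N); sL=32/73, sR=160/233; mL=16/73, mR=7952/17009; mL+mR=160/233 → advance +1; mR−mL=4224/17009 → turn +1·90°
n=5: pose=(-3,3,W); sL=8/13, sR=20/49; mL=4/13, mR=64/637; mL+mR=20/49 → advance +1; mR−mL=-132/637 → turn -1·90°
n=6: pose=(-4,3,N); sL=160/421, sR=160/277; mL=80/421, mR=45200/116617; mL+mR=160/277 → advance +1; mR−mL=23040/116617 → turn +1·90°

0 32/53 160/157 16/53 5968/8321 -1 0 N
1 8/9 5/9 4/9 1/9 -1 1 W
2 160/313 160/193 80/313 34640/60409 -2 1 N
3 80/109 80/169 40/109 1960/18421 -2 2 W
4 32/73 160/233 16/73 7952/17009 -3 2 N
5 8/13 20/49 4/13 64/637 -3 3 W
6 160/421 160/277 80/421 45200/116617 -4 3 N
final -4 4 W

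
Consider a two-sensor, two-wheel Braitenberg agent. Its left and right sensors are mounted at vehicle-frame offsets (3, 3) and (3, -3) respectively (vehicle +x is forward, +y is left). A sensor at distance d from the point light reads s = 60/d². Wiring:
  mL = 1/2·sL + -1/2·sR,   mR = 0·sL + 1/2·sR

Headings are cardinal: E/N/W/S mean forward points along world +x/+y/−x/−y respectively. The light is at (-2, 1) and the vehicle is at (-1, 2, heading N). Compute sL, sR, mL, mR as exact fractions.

left sensor world pos  = (-4, 5); dL² = 20
right sensor world pos = (2, 5); dR² = 32
sL = 60/20 = 3
sR = 60/32 = 15/8
mL = 1/2·sL + -1/2·sR = 9/16
mR = 0·sL + 1/2·sR = 15/16

3 15/8 9/16 15/16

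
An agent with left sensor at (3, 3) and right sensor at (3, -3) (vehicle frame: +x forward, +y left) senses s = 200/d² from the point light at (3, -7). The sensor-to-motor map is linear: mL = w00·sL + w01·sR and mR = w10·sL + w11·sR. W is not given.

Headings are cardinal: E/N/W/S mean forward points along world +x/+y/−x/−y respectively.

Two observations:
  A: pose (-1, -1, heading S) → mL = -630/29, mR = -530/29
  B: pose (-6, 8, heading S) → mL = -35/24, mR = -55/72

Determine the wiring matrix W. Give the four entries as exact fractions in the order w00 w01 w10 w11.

obs A: pose=(-1,-1,S) → sL=20, sR=100/29, mL=-630/29, mR=-530/29
obs B: pose=(-6,8,S) → sL=10/9, sR=25/36, mL=-35/24, mR=-55/72
sensor matrix S = [[20, 100/29], [10/9, 25/36]]; det S = 875/87
solve [mL_A; mL_B] = S·[w00; w01] and [mR_A; mR_B] = S·[w10; w11]:
  w00 = -1, w01 = -1/2, w10 = -1, w11 = 1/2

-1 -1/2 -1 1/2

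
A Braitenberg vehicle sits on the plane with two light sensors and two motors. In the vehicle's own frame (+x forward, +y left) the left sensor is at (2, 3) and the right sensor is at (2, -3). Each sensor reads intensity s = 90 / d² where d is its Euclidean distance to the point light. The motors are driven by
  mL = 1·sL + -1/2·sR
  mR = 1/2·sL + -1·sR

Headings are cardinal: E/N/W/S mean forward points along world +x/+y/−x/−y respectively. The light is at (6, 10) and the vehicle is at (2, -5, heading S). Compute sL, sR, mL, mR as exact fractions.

left sensor world pos  = (5, -7); dL² = 290
right sensor world pos = (-1, -7); dR² = 338
sL = 90/290 = 9/29
sR = 90/338 = 45/169
mL = 1·sL + -1/2·sR = 1737/9802
mR = 1/2·sL + -1·sR = -1089/9802

9/29 45/169 1737/9802 -1089/9802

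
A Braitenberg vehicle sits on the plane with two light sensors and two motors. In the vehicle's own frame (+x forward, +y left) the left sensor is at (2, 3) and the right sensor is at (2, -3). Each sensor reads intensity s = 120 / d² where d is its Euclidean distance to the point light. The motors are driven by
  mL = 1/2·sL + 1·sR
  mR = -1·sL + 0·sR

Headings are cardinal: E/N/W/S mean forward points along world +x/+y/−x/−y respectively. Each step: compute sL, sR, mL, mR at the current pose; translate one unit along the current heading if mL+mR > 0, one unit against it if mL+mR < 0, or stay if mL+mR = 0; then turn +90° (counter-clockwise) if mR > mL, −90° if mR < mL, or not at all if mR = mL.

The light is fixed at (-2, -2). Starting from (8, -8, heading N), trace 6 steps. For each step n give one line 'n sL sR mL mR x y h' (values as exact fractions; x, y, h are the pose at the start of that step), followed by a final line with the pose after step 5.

n=0: pose=(8,-8,N); sL=24/13, sR=24/37; mL=756/481, mR=-24/13; mL+mR=-132/481 → advance -1; mR−mL=-1644/481 → turn -1·90°
n=1: pose=(8,-9,E); sL=3/4, sR=30/61; mL=423/488, mR=-3/4; mL+mR=57/488 → advance +1; mR−mL=-789/488 → turn -1·90°
n=2: pose=(9,-9,S); sL=120/277, sR=24/29; mL=8388/8033, mR=-120/277; mL+mR=4908/8033 → advance +1; mR−mL=-11868/8033 → turn -1·90°
n=3: pose=(9,-10,W); sL=60/101, sR=60/53; mL=7650/5353, mR=-60/101; mL+mR=4470/5353 → advance +1; mR−mL=-10830/5353 → turn -1·90°
n=4: pose=(8,-10,N); sL=24/17, sR=24/41; mL=900/697, mR=-24/17; mL+mR=-84/697 → advance -1; mR−mL=-1884/697 → turn -1·90°
n=5: pose=(8,-11,E); sL=2/3, sR=5/12; mL=3/4, mR=-2/3; mL+mR=1/12 → advance +1; mR−mL=-17/12 → turn -1·90°

0 24/13 24/37 756/481 -24/13 8 -8 N
1 3/4 30/61 423/488 -3/4 8 -9 E
2 120/277 24/29 8388/8033 -120/277 9 -9 S
3 60/101 60/53 7650/5353 -60/101 9 -10 W
4 24/17 24/41 900/697 -24/17 8 -10 N
5 2/3 5/12 3/4 -2/3 8 -11 E
final 9 -11 S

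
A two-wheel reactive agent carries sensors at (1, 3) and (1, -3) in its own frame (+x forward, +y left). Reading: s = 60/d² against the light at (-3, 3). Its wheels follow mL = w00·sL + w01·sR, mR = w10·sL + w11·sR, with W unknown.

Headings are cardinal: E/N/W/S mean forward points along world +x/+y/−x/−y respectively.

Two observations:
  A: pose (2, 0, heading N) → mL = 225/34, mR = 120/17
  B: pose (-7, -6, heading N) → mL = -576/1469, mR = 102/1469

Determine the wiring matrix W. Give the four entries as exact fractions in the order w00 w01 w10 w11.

1 -1 1 -1/2

obs A: pose=(2,0,N) → sL=15/2, sR=15/17, mL=225/34, mR=120/17
obs B: pose=(-7,-6,N) → sL=60/113, sR=12/13, mL=-576/1469, mR=102/1469
sensor matrix S = [[15/2, 15/17], [60/113, 12/13]]; det S = 161190/24973
solve [mL_A; mL_B] = S·[w00; w01] and [mR_A; mR_B] = S·[w10; w11]:
  w00 = 1, w01 = -1, w10 = 1, w11 = -1/2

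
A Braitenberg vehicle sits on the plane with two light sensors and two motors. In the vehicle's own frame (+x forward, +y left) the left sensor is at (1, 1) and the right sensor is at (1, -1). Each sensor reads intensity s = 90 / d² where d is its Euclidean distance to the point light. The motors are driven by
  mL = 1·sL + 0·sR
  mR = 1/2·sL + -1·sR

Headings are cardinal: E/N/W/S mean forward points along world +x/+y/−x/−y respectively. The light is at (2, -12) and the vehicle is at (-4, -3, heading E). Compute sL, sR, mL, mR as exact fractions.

18/25 90/89 18/25 -1449/2225

left sensor world pos  = (-3, -2); dL² = 125
right sensor world pos = (-3, -4); dR² = 89
sL = 90/125 = 18/25
sR = 90/89 = 90/89
mL = 1·sL + 0·sR = 18/25
mR = 1/2·sL + -1·sR = -1449/2225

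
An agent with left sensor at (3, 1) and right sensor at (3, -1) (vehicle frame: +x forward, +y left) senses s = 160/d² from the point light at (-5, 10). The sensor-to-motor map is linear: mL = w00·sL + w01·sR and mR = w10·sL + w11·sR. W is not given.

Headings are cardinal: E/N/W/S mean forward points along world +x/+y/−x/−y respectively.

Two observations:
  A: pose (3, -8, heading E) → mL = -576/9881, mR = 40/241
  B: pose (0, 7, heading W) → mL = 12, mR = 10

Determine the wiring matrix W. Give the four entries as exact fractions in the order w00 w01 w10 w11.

-1 1 0 1/2

obs A: pose=(3,-8,E) → sL=16/41, sR=80/241, mL=-576/9881, mR=40/241
obs B: pose=(0,7,W) → sL=8, sR=20, mL=12, mR=10
sensor matrix S = [[16/41, 80/241], [8, 20]]; det S = 50880/9881
solve [mL_A; mL_B] = S·[w00; w01] and [mR_A; mR_B] = S·[w10; w11]:
  w00 = -1, w01 = 1, w10 = 0, w11 = 1/2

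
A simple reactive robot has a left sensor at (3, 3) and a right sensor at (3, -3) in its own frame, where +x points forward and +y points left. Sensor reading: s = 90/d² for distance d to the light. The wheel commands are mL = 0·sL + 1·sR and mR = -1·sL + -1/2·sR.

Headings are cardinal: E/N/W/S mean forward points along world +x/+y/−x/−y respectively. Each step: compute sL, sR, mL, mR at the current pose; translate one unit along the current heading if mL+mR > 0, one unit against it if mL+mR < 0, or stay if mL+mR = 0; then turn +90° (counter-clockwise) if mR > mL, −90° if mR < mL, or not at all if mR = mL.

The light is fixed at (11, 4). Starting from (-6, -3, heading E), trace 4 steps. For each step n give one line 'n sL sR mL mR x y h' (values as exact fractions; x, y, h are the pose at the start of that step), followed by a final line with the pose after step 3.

n=0: pose=(-6,-3,E); sL=45/106, sR=45/148; mL=45/148, mR=-9045/15688; mL+mR=-4275/15688 → advance -1; mR−mL=-13815/15688 → turn -1·90°
n=1: pose=(-7,-3,S); sL=18/65, sR=90/541; mL=90/541, mR=-12663/35165; mL+mR=-6813/35165 → advance -1; mR−mL=-18513/35165 → turn -1·90°
n=2: pose=(-7,-2,W); sL=5/29, sR=1/5; mL=1/5, mR=-79/290; mL+mR=-21/290 → advance -1; mR−mL=-137/290 → turn -1·90°
n=3: pose=(-6,-2,N); sL=90/409, sR=18/41; mL=18/41, mR=-7371/16769; mL+mR=-9/16769 → advance -1; mR−mL=-14733/16769 → turn -1·90°

0 45/106 45/148 45/148 -9045/15688 -6 -3 E
1 18/65 90/541 90/541 -12663/35165 -7 -3 S
2 5/29 1/5 1/5 -79/290 -7 -2 W
3 90/409 18/41 18/41 -7371/16769 -6 -2 N
final -6 -3 E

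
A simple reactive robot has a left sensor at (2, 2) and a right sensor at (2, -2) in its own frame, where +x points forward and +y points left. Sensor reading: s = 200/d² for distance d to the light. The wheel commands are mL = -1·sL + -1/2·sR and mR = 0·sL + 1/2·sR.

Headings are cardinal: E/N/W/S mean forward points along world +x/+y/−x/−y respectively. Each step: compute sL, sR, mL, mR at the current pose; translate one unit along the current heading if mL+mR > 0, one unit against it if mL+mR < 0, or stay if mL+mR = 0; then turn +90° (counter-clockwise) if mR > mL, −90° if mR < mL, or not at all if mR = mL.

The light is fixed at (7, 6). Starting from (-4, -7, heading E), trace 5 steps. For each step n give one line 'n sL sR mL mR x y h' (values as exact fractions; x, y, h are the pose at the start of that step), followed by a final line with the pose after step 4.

n=0: pose=(-4,-7,E); sL=100/101, sR=100/153; mL=-20350/15453, mR=50/153; mL+mR=-100/101 → advance -1; mR−mL=25400/15453 → turn +1·90°
n=1: pose=(-5,-7,N); sL=200/317, sR=200/221; mL=-75900/70057, mR=100/221; mL+mR=-200/317 → advance -1; mR−mL=107600/70057 → turn +1·90°
n=2: pose=(-5,-8,W); sL=50/113, sR=10/17; mL=-1415/1921, mR=5/17; mL+mR=-50/113 → advance -1; mR−mL=1980/1921 → turn +1·90°
n=3: pose=(-4,-8,S); sL=200/337, sR=8/17; mL=-4748/5729, mR=4/17; mL+mR=-200/337 → advance -1; mR−mL=6096/5729 → turn +1·90°
n=4: pose=(-4,-7,E); sL=100/101, sR=100/153; mL=-20350/15453, mR=50/153; mL+mR=-100/101 → advance -1; mR−mL=25400/15453 → turn +1·90°

0 100/101 100/153 -20350/15453 50/153 -4 -7 E
1 200/317 200/221 -75900/70057 100/221 -5 -7 N
2 50/113 10/17 -1415/1921 5/17 -5 -8 W
3 200/337 8/17 -4748/5729 4/17 -4 -8 S
4 100/101 100/153 -20350/15453 50/153 -4 -7 E
final -5 -7 N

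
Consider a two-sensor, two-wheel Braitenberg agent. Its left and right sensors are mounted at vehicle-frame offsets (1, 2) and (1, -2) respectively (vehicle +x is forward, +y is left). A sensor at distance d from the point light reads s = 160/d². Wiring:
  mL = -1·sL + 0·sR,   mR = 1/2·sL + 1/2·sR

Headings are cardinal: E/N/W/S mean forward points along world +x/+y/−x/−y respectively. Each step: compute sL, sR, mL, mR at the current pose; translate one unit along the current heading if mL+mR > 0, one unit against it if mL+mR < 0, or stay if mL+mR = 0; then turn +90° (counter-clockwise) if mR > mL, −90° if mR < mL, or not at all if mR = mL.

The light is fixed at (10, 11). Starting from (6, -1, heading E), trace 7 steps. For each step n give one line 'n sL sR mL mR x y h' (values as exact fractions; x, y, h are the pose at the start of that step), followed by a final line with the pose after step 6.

n=0: pose=(6,-1,E); sL=160/109, sR=32/41; mL=-160/109, mR=5024/4469; mL+mR=-1536/4469 → advance -1; mR−mL=11584/4469 → turn +1·90°
n=1: pose=(5,-1,N); sL=16/17, sR=16/13; mL=-16/17, mR=240/221; mL+mR=32/221 → advance +1; mR−mL=448/221 → turn +1·90°
n=2: pose=(5,0,W); sL=32/41, sR=160/117; mL=-32/41, mR=5152/4797; mL+mR=1408/4797 → advance +1; mR−mL=8896/4797 → turn +1·90°
n=3: pose=(4,0,S); sL=1, sR=10/13; mL=-1, mR=23/26; mL+mR=-3/26 → advance -1; mR−mL=49/26 → turn +1·90°
n=4: pose=(4,1,E); sL=160/89, sR=160/169; mL=-160/89, mR=20640/15041; mL+mR=-6400/15041 → advance -1; mR−mL=47680/15041 → turn +1·90°
n=5: pose=(3,1,N); sL=80/81, sR=80/53; mL=-80/81, mR=5360/4293; mL+mR=1120/4293 → advance +1; mR−mL=3200/1431 → turn +1·90°
n=6: pose=(3,2,W); sL=32/37, sR=160/113; mL=-32/37, mR=4768/4181; mL+mR=1152/4181 → advance +1; mR−mL=8384/4181 → turn +1·90°

0 160/109 32/41 -160/109 5024/4469 6 -1 E
1 16/17 16/13 -16/17 240/221 5 -1 N
2 32/41 160/117 -32/41 5152/4797 5 0 W
3 1 10/13 -1 23/26 4 0 S
4 160/89 160/169 -160/89 20640/15041 4 1 E
5 80/81 80/53 -80/81 5360/4293 3 1 N
6 32/37 160/113 -32/37 4768/4181 3 2 W
final 2 2 S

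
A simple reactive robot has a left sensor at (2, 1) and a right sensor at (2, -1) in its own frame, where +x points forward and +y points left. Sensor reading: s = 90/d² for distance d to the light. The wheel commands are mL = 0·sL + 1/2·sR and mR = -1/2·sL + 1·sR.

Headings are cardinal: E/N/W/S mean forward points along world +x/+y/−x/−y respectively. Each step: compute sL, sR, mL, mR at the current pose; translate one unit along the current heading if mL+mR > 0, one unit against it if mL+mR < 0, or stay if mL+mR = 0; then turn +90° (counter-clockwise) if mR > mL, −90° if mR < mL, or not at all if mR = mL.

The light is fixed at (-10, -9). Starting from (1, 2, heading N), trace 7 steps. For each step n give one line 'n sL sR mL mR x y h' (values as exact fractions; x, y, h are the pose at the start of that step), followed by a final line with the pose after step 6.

n=0: pose=(1,2,N); sL=90/269, sR=90/313; mL=45/313, mR=10125/84197; mL+mR=22230/84197 → advance +1; mR−mL=-1980/84197 → turn -1·90°
n=1: pose=(1,3,E); sL=45/169, sR=9/29; mL=9/58, mR=1737/9802; mL+mR=1629/4901 → advance +1; mR−mL=108/4901 → turn +1·90°
n=2: pose=(2,3,N); sL=90/317, sR=18/73; mL=9/73, mR=2421/23141; mL+mR=5274/23141 → advance +1; mR−mL=-432/23141 → turn -1·90°
n=3: pose=(2,4,E); sL=45/196, sR=9/34; mL=9/68, mR=999/6664; mL+mR=1881/6664 → advance +1; mR−mL=117/6664 → turn +1·90°
n=4: pose=(3,4,N); sL=10/41, sR=90/421; mL=45/421, mR=1585/17261; mL+mR=3430/17261 → advance +1; mR−mL=-260/17261 → turn -1·90°
n=5: pose=(3,5,E); sL=1/5, sR=45/197; mL=45/394, mR=253/1970; mL+mR=239/985 → advance +1; mR−mL=14/985 → turn +1·90°
n=6: pose=(4,5,N); sL=18/85, sR=90/481; mL=45/481, mR=3321/40885; mL+mR=7146/40885 → advance +1; mR−mL=-504/40885 → turn -1·90°

0 90/269 90/313 45/313 10125/84197 1 2 N
1 45/169 9/29 9/58 1737/9802 1 3 E
2 90/317 18/73 9/73 2421/23141 2 3 N
3 45/196 9/34 9/68 999/6664 2 4 E
4 10/41 90/421 45/421 1585/17261 3 4 N
5 1/5 45/197 45/394 253/1970 3 5 E
6 18/85 90/481 45/481 3321/40885 4 5 N
final 4 6 E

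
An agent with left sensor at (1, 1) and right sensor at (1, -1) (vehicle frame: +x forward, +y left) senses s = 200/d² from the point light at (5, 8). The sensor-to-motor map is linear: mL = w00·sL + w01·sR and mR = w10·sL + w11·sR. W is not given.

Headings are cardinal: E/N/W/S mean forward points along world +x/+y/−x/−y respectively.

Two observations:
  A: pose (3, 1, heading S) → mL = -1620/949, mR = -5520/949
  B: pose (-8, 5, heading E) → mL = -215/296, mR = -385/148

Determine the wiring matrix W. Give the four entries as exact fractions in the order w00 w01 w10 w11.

obs A: pose=(3,1,S) → sL=40/13, sR=200/73, mL=-1620/949, mR=-5520/949
obs B: pose=(-8,5,E) → sL=50/37, sR=5/4, mL=-215/296, mR=-385/148
sensor matrix S = [[40/13, 200/73], [50/37, 5/4]]; det S = 5050/35113
solve [mL_A; mL_B] = S·[w00; w01] and [mR_A; mR_B] = S·[w10; w11]:
  w00 = -1, w01 = 1/2, w10 = -1, w11 = -1

-1 1/2 -1 -1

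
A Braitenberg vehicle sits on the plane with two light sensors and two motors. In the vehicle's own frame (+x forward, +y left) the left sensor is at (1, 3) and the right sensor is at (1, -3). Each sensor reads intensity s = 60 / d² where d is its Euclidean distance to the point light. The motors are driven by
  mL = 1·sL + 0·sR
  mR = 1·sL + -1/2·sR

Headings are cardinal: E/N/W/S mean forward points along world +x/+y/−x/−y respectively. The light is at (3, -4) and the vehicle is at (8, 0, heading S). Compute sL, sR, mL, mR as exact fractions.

60/73 60/13 60/73 -1410/949

left sensor world pos  = (11, -1); dL² = 73
right sensor world pos = (5, -1); dR² = 13
sL = 60/73 = 60/73
sR = 60/13 = 60/13
mL = 1·sL + 0·sR = 60/73
mR = 1·sL + -1/2·sR = -1410/949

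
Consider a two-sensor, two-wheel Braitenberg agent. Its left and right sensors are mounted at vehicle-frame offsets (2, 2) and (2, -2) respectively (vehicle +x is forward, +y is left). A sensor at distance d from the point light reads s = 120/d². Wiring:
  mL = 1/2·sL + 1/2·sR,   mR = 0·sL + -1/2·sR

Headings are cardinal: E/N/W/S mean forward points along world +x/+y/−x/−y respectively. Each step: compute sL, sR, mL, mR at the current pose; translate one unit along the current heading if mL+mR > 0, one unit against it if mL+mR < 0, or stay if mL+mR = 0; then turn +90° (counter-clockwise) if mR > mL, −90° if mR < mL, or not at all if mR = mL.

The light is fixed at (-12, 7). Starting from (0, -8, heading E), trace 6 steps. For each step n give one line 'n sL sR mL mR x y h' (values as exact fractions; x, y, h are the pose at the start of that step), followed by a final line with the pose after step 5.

0 24/73 24/97 2040/7081 -12/97 0 -8 E
1 60/257 12/41 2772/10537 -6/41 1 -8 S
2 24/89 120/317 9144/28213 -60/317 1 -9 W
3 15/37 15/49 645/1813 -15/98 0 -9 N
4 24/73 24/97 2040/7081 -12/97 0 -8 E
5 60/257 12/41 2772/10537 -6/41 1 -8 S
final 1 -9 W

n=0: pose=(0,-8,E); sL=24/73, sR=24/97; mL=2040/7081, mR=-12/97; mL+mR=12/73 → advance +1; mR−mL=-2916/7081 → turn -1·90°
n=1: pose=(1,-8,S); sL=60/257, sR=12/41; mL=2772/10537, mR=-6/41; mL+mR=30/257 → advance +1; mR−mL=-4314/10537 → turn -1·90°
n=2: pose=(1,-9,W); sL=24/89, sR=120/317; mL=9144/28213, mR=-60/317; mL+mR=12/89 → advance +1; mR−mL=-14484/28213 → turn -1·90°
n=3: pose=(0,-9,N); sL=15/37, sR=15/49; mL=645/1813, mR=-15/98; mL+mR=15/74 → advance +1; mR−mL=-1845/3626 → turn -1·90°
n=4: pose=(0,-8,E); sL=24/73, sR=24/97; mL=2040/7081, mR=-12/97; mL+mR=12/73 → advance +1; mR−mL=-2916/7081 → turn -1·90°
n=5: pose=(1,-8,S); sL=60/257, sR=12/41; mL=2772/10537, mR=-6/41; mL+mR=30/257 → advance +1; mR−mL=-4314/10537 → turn -1·90°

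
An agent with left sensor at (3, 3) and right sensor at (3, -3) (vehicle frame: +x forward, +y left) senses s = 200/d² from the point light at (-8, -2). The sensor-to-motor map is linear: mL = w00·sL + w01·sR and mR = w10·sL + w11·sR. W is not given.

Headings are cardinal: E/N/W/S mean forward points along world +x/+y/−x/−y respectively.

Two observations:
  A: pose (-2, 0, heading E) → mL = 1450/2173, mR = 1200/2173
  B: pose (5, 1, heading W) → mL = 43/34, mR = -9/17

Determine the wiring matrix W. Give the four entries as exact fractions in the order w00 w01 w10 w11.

obs A: pose=(-2,0,E) → sL=100/53, sR=100/41, mL=1450/2173, mR=1200/2173
obs B: pose=(5,1,W) → sL=2, sR=25/17, mL=43/34, mR=-9/17
sensor matrix S = [[100/53, 100/41], [2, 25/17]]; det S = -77700/36941
solve [mL_A; mL_B] = S·[w00; w01] and [mR_A; mR_B] = S·[w10; w11]:
  w00 = 1, w01 = -1/2, w10 = -1, w11 = 1

1 -1/2 -1 1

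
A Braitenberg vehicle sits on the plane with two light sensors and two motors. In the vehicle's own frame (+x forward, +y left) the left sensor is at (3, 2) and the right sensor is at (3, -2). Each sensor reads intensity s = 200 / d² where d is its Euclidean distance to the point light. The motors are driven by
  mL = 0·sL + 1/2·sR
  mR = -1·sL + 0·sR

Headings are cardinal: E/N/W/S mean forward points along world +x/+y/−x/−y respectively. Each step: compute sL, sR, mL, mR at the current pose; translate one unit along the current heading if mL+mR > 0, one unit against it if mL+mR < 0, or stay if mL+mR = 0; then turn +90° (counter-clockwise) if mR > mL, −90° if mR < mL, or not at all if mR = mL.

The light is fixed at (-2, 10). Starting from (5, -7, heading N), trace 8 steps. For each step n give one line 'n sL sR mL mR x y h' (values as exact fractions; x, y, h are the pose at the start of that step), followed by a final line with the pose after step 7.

0 200/221 200/277 100/277 -200/221 5 -7 N
1 50/89 2/5 1/5 -50/89 5 -8 E
2 40/101 200/457 100/457 -40/101 4 -8 S
3 20/37 100/117 50/117 -20/37 4 -7 W
4 200/221 200/277 100/277 -200/221 5 -7 N
5 50/89 2/5 1/5 -50/89 5 -8 E
6 40/101 200/457 100/457 -40/101 4 -8 S
7 20/37 100/117 50/117 -20/37 4 -7 W
final 5 -7 N

n=0: pose=(5,-7,N); sL=200/221, sR=200/277; mL=100/277, mR=-200/221; mL+mR=-33300/61217 → advance -1; mR−mL=-77500/61217 → turn -1·90°
n=1: pose=(5,-8,E); sL=50/89, sR=2/5; mL=1/5, mR=-50/89; mL+mR=-161/445 → advance -1; mR−mL=-339/445 → turn -1·90°
n=2: pose=(4,-8,S); sL=40/101, sR=200/457; mL=100/457, mR=-40/101; mL+mR=-8180/46157 → advance -1; mR−mL=-28380/46157 → turn -1·90°
n=3: pose=(4,-7,W); sL=20/37, sR=100/117; mL=50/117, mR=-20/37; mL+mR=-490/4329 → advance -1; mR−mL=-4190/4329 → turn -1·90°
n=4: pose=(5,-7,N); sL=200/221, sR=200/277; mL=100/277, mR=-200/221; mL+mR=-33300/61217 → advance -1; mR−mL=-77500/61217 → turn -1·90°
n=5: pose=(5,-8,E); sL=50/89, sR=2/5; mL=1/5, mR=-50/89; mL+mR=-161/445 → advance -1; mR−mL=-339/445 → turn -1·90°
n=6: pose=(4,-8,S); sL=40/101, sR=200/457; mL=100/457, mR=-40/101; mL+mR=-8180/46157 → advance -1; mR−mL=-28380/46157 → turn -1·90°
n=7: pose=(4,-7,W); sL=20/37, sR=100/117; mL=50/117, mR=-20/37; mL+mR=-490/4329 → advance -1; mR−mL=-4190/4329 → turn -1·90°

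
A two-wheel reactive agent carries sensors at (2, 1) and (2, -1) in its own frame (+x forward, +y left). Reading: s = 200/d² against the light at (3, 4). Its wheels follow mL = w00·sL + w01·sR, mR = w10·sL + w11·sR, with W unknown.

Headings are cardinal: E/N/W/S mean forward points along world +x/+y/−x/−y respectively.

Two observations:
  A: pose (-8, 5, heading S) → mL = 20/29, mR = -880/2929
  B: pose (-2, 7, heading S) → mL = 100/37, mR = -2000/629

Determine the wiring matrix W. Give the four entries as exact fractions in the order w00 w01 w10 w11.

obs A: pose=(-8,5,S) → sL=200/101, sR=40/29, mL=20/29, mR=-880/2929
obs B: pose=(-2,7,S) → sL=200/17, sR=200/37, mL=100/37, mR=-2000/629
sensor matrix S = [[200/101, 40/29], [200/17, 200/37]]; det S = -10176000/1842341
solve [mL_A; mL_B] = S·[w00; w01] and [mR_A; mR_B] = S·[w10; w11]:
  w00 = 0, w01 = 1/2, w10 = -1/2, w11 = 1/2

0 1/2 -1/2 1/2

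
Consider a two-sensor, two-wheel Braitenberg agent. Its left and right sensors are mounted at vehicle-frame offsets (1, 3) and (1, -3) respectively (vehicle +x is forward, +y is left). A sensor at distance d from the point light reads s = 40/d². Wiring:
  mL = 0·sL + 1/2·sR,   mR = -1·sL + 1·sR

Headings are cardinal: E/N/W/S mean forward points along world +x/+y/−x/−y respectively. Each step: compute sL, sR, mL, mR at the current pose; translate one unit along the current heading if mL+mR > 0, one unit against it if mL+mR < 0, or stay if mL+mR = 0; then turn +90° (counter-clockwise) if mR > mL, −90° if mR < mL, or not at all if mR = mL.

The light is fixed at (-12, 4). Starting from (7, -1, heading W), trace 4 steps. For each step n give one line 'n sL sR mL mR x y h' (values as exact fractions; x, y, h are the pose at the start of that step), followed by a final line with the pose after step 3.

0 10/97 5/41 5/82 75/3977 7 -1 W
1 40/241 40/457 20/457 -8640/110137 6 -1 N
2 4/37 20/221 10/221 -144/8177 6 -2 E
3 40/533 8/61 4/61 1824/32513 7 -2 S
final 7 -3 W

n=0: pose=(7,-1,W); sL=10/97, sR=5/41; mL=5/82, mR=75/3977; mL+mR=635/7954 → advance +1; mR−mL=-335/7954 → turn -1·90°
n=1: pose=(6,-1,N); sL=40/241, sR=40/457; mL=20/457, mR=-8640/110137; mL+mR=-3820/110137 → advance -1; mR−mL=-13460/110137 → turn -1·90°
n=2: pose=(6,-2,E); sL=4/37, sR=20/221; mL=10/221, mR=-144/8177; mL+mR=226/8177 → advance +1; mR−mL=-514/8177 → turn -1·90°
n=3: pose=(7,-2,S); sL=40/533, sR=8/61; mL=4/61, mR=1824/32513; mL+mR=3956/32513 → advance +1; mR−mL=-308/32513 → turn -1·90°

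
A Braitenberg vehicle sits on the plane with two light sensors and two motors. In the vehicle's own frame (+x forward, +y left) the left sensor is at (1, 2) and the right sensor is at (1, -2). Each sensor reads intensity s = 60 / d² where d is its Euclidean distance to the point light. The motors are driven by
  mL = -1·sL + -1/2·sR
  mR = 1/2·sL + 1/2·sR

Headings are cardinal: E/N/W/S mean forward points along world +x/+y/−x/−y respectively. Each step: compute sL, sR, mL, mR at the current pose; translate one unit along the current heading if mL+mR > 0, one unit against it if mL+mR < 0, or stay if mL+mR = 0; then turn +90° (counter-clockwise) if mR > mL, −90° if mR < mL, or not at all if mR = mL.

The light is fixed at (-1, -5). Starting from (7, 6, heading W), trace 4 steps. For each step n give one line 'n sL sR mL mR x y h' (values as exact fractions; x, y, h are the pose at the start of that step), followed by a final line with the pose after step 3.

0 6/13 30/109 -849/1417 522/1417 7 6 W
1 60/221 60/149 -15570/32929 11100/32929 8 6 S
2 15/74 3/10 -261/740 93/370 8 7 E
3 12/41 60/269 -4458/11029 2844/11029 7 7 N
final 7 6 W

n=0: pose=(7,6,W); sL=6/13, sR=30/109; mL=-849/1417, mR=522/1417; mL+mR=-3/13 → advance -1; mR−mL=1371/1417 → turn +1·90°
n=1: pose=(8,6,S); sL=60/221, sR=60/149; mL=-15570/32929, mR=11100/32929; mL+mR=-30/221 → advance -1; mR−mL=26670/32929 → turn +1·90°
n=2: pose=(8,7,E); sL=15/74, sR=3/10; mL=-261/740, mR=93/370; mL+mR=-15/148 → advance -1; mR−mL=447/740 → turn +1·90°
n=3: pose=(7,7,N); sL=12/41, sR=60/269; mL=-4458/11029, mR=2844/11029; mL+mR=-6/41 → advance -1; mR−mL=7302/11029 → turn +1·90°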